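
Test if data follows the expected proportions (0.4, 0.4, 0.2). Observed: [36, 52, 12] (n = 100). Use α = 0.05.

Expected: [40.0, 40.0, 20.0]. χ² = 7.2. df = 2, critical = 5.991. Reject H₀.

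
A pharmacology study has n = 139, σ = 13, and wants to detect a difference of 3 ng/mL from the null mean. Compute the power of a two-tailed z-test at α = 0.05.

SE = σ/√n = 13/√139 = 1.103. Non-centrality λ = d/SE = 3/1.103 = 2.721. Power ≈ Φ(λ - z_{α/2}) = Φ(2.721 - 1.96) = Φ(0.761) = 0.777.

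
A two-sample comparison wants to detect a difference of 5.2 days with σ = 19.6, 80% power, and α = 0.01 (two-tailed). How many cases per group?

n per group = 2(z_α/2 + z_β)²σ²/d² = 2×(2.576 + 0.84)²×19.6²/5.2² = 331.6 → n = 332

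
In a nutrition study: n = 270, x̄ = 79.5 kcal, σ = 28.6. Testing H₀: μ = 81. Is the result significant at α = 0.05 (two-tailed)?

z = (79.5 - 81)/(28.6/√270) = -0.862. Since |z| ≤ 1.96, not significant at α = 0.05.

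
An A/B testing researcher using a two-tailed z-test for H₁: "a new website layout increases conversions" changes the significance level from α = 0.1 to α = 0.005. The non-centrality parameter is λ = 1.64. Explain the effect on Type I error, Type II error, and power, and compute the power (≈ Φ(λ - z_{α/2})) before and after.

Decreasing α from 0.1 to 0.005:
• Type I error rate decreases (α is the Type I rate by definition).
• Critical value moves from z_{α/2} = 1.645 to 2.807, so power = Φ(λ - z_{α/2}) goes from Φ(1.64 - 1.645) = 0.498 to Φ(1.64 - 2.807) = 0.122.
• Type II error rate β = 1 - power therefore increases (0.502 → 0.878).
Appropriate when false positives are costly — here, rolling out a layout that doesn't actually help — wasted engineering effort.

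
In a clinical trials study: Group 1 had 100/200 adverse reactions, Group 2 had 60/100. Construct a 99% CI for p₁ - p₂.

p̂₁ = 0.5, p̂₂ = 0.6. Difference = -0.1. CI = (-0.256, 0.056)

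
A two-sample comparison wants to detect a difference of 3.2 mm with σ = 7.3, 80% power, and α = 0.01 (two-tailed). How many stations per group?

n per group = 2(z_α/2 + z_β)²σ²/d² = 2×(2.576 + 0.84)²×7.3²/3.2² = 121.5 → n = 122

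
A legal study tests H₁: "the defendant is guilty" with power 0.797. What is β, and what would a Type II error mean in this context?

β = 1 - power = 1 - 0.797 = 0.203. A Type II error is failing to reject H₀ when H₀ is false (false negative) — here, failing to conclude that the defendant is guilty when in fact it is true. Consequence: acquitting a guilty person.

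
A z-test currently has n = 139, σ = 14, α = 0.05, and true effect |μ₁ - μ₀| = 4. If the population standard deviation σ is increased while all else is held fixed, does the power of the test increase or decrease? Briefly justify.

Power decreases: a larger σ inflates the standard error σ/√n, pulling the sampling distribution under H₁ back toward the critical value.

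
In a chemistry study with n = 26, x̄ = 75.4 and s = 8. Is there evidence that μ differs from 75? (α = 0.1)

t = (x̄ - μ₀)/(s/√n) = (75.4 - 75)/(8/√26) = 0.255. df = 25, critical t = ±1.708. Fail to reject H₀.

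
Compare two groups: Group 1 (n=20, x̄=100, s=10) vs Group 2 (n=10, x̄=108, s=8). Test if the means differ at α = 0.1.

Pooled sp = 9.4. t = -2.197, df = 28. Critical t = ±1.701. Reject H₀.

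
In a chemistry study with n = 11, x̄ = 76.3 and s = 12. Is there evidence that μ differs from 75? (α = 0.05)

t = (x̄ - μ₀)/(s/√n) = (76.3 - 75)/(12/√11) = 0.359. df = 10, critical t = ±2.228. Fail to reject H₀.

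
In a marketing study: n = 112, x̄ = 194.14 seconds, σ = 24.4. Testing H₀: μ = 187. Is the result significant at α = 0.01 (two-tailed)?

z = (194.14 - 187)/(24.4/√112) = 3.097. Since |z| > 2.576, significant at α = 0.01.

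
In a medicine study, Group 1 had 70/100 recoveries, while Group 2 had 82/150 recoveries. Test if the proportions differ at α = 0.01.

p̂₁ = 0.7, p̂₂ = 0.547, pooled p̂ = 0.608. z = 2.433. Critical: ±2.576. Fail to reject H₀.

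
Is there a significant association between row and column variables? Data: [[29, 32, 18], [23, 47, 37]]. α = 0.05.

χ² = 6.026. df = 2, critical = 5.991. Reject H₀. Variables are dependent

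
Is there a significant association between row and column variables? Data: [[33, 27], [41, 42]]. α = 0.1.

χ² = 0.438. df = 1, critical = 2.706. Fail to reject H₀. No evidence of dependence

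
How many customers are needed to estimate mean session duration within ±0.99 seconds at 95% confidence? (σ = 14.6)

n = (z*σ/E)² = (1.96×14.6/0.99)² = 835.5 → n = 836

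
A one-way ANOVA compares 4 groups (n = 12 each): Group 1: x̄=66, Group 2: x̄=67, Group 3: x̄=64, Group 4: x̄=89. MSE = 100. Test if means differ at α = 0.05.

Grand mean = 71.5. SS_between = 4956.0, MS_between = 1652.0. F = 16.52, F_crit ≈ 2.816. Reject H₀.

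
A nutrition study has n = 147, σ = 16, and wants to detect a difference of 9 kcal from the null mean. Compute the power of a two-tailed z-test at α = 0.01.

SE = σ/√n = 16/√147 = 1.32. Non-centrality λ = d/SE = 9/1.32 = 6.82. Power ≈ Φ(λ - z_{α/2}) = Φ(6.82 - 2.576) = Φ(4.244) = 1.0.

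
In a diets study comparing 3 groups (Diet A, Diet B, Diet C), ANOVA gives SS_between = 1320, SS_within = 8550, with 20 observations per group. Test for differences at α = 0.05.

df_between = 2, df_within = 57. F = MS_between/MS_within = 660.0/150.0 = 4.4. F_crit ≈ 3.159. Reject H₀. At least one mean differs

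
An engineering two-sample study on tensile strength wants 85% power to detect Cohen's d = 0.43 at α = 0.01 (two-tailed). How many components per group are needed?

z_{α/2} = 2.576, z_β = Φ⁻¹(0.85) = 1.036. For small effect (d = 0.43): n per group = 2(z_{α/2} + z_β)²/d² = 2(2.576 + 1.036)²/0.43² = 141.1 → 142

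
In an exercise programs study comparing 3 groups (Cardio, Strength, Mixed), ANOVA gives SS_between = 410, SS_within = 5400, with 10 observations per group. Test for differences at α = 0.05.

df_between = 2, df_within = 27. F = MS_between/MS_within = 205.0/200.0 = 1.025. F_crit ≈ 3.354. Fail to reject H₀.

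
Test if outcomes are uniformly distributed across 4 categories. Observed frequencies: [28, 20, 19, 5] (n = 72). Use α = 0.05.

Expected = 18 each. χ² = Σ(O-E)²/E = 15.222. df = 3, critical value = 7.815. Reject H₀.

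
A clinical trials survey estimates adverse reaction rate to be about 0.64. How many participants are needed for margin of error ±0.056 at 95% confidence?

n = z²p(1-p)/E² = 1.96²×0.64×0.36/0.056² = 282.2 → n = 283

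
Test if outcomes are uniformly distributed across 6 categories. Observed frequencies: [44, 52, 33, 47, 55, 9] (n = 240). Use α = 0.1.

Expected = 40 each. χ² = Σ(O-E)²/E = 36.1. df = 5, critical value = 9.236. Reject H₀.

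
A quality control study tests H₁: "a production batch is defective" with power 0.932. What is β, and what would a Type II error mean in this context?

β = 1 - power = 1 - 0.932 = 0.068. A Type II error is failing to reject H₀ when H₀ is false (false negative) — here, failing to conclude that a production batch is defective when in fact it is true. Consequence: shipping a defective batch — faulty products reach customers.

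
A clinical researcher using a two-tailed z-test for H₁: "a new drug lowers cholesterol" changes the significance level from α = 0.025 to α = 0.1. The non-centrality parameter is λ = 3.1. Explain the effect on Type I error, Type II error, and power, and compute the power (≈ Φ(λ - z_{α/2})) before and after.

Increasing α from 0.025 to 0.1:
• Type I error rate increases (α is the Type I rate by definition).
• Critical value moves from z_{α/2} = 2.241 to 1.645, so power = Φ(λ - z_{α/2}) goes from Φ(3.1 - 2.241) = 0.805 to Φ(3.1 - 1.645) = 0.927.
• Type II error rate β = 1 - power therefore decreases (0.195 → 0.073).
Appropriate when false negatives are costly — here, shelving an effective drug — patients miss out on a treatment that would have helped.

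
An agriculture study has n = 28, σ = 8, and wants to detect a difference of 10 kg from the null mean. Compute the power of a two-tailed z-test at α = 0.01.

SE = σ/√n = 8/√28 = 1.512. Non-centrality λ = d/SE = 10/1.512 = 6.614. Power ≈ Φ(λ - z_{α/2}) = Φ(6.614 - 2.576) = Φ(4.038) = 1.0.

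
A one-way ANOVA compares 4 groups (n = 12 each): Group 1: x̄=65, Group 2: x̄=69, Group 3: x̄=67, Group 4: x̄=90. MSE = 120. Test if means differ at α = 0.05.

Grand mean = 72.75. SS_between = 4857.0, MS_between = 1619.0. F = 13.492, F_crit ≈ 2.816. Reject H₀.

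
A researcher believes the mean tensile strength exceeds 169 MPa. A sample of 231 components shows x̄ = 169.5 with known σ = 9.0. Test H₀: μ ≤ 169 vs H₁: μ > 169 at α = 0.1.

z = 0.844. Critical value: 1.28. Fail to reject H₀.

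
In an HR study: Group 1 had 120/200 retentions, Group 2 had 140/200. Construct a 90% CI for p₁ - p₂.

p̂₁ = 0.6, p̂₂ = 0.7. Difference = -0.1. CI = (-0.178, -0.022)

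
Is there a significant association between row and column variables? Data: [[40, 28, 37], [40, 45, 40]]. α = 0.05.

χ² = 2.354. df = 2, critical = 5.991. Fail to reject H₀. No evidence of dependence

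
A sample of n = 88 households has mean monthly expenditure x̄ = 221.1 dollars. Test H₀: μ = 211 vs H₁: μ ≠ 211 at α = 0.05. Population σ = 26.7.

z = (x̄ - μ₀)/(σ/√n) = (221.1 - 211)/(26.7/√88) = 3.549. Critical value: ±1.96. Since |3.549| > 1.96, Reject H₀.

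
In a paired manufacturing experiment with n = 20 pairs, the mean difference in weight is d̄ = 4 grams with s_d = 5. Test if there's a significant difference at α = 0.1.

t = d̄/(s_d/√n) = 4/(5/√20) = 3.578. df = 19, critical t = ±1.729. Reject H₀.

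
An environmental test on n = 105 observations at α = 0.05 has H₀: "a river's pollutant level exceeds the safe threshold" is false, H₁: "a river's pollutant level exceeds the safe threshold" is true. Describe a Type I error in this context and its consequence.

Type I error: rejecting H₀ when it is true — concluding that a river's pollutant level exceeds the safe threshold when in fact it is not. Consequence: shutting down a compliant factory unnecessarily.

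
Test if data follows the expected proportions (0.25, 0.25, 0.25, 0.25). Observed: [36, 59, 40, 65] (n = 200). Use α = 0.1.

Expected: [50.0, 50.0, 50.0, 50.0]. χ² = 12.04. df = 3, critical = 6.251. Reject H₀.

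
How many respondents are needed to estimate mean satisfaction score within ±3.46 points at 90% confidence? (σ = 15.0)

n = (z*σ/E)² = (1.645×15.0/3.46)² = 50.9 → n = 51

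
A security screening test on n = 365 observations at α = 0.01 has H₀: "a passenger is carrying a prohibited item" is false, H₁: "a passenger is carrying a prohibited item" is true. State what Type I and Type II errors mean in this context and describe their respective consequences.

Type I (false positive): concluding that a passenger is carrying a prohibited item when it is not — detaining an innocent passenger — delay and inconvenience. Type II (false negative): failing to conclude that a passenger is carrying a prohibited item when it is — letting a prohibited item through — security breach. Which is costlier depends on domain priorities and is a judgement call rather than a statistical fact.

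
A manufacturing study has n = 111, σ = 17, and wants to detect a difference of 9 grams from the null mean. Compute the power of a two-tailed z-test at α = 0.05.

SE = σ/√n = 17/√111 = 1.614. Non-centrality λ = d/SE = 9/1.614 = 5.578. Power ≈ Φ(λ - z_{α/2}) = Φ(5.578 - 1.96) = Φ(3.618) = 1.0.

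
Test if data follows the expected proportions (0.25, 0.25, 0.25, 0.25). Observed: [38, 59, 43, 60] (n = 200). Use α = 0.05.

Expected: [50.0, 50.0, 50.0, 50.0]. χ² = 7.48. df = 3, critical = 7.815. Fail to reject H₀.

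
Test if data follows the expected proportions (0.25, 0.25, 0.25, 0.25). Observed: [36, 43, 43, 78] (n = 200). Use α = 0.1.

Expected: [50.0, 50.0, 50.0, 50.0]. χ² = 21.56. df = 3, critical = 6.251. Reject H₀.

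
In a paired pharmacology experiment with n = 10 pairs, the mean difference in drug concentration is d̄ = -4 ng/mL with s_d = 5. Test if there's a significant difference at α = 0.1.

t = d̄/(s_d/√n) = -4/(5/√10) = -2.53. df = 9, critical t = ±1.833. Reject H₀.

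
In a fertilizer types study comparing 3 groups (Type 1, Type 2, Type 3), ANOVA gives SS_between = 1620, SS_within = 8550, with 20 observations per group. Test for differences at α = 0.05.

df_between = 2, df_within = 57. F = MS_between/MS_within = 810.0/150.0 = 5.4. F_crit ≈ 3.159. Reject H₀. At least one mean differs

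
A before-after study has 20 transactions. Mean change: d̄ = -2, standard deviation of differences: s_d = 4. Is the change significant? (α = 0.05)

t = d̄/(s_d/√n) = -2/(4/√20) = -2.236. df = 19, critical t = ±2.093. Reject H₀.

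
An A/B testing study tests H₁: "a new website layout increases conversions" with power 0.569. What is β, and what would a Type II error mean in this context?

β = 1 - power = 1 - 0.569 = 0.431. A Type II error is failing to reject H₀ when H₀ is false (false negative) — here, failing to conclude that a new website layout increases conversions when in fact it is true. Consequence: discarding a layout that would have improved conversions — lost revenue.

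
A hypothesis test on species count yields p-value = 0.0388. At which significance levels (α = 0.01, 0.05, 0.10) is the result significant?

p = 0.0388. Significant at: α = 0.05, 0.1.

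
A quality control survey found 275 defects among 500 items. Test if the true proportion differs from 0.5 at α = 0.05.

p̂ = 0.55, p₀ = 0.5. z = (p̂ - p₀)/√(p₀(1-p₀)/n) = 2.236. Critical: ±1.96. Reject H₀.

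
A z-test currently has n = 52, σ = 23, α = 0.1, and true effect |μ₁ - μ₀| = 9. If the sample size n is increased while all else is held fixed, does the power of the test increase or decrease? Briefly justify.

Power increases: a larger n shrinks the standard error σ/√n, moving the sampling distribution under H₁ further from the critical value.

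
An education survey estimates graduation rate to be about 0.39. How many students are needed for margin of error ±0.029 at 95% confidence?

n = z²p(1-p)/E² = 1.96²×0.39×0.61/0.029² = 1086.7 → n = 1087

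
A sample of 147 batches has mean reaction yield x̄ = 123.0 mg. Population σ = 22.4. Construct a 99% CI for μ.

CI = x̄ ± z*(σ/√n) = 123.0 ± 2.576(22.4/√147) = 123.0 ± 4.76 = (118.24, 127.76)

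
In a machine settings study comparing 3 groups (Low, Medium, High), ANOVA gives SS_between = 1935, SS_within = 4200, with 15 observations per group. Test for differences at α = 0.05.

df_between = 2, df_within = 42. F = MS_between/MS_within = 967.5/100.0 = 9.675. F_crit ≈ 3.22. Reject H₀. At least one mean differs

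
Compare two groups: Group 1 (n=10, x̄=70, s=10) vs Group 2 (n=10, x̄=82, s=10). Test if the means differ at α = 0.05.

Pooled sp = 10.0. t = -2.683, df = 18. Critical t = ±2.101. Reject H₀.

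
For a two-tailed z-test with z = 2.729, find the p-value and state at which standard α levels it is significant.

p = 2·P(Z > |2.729|) = 2·(1 - Φ(2.729)) ≈ 0.0064. Significant at α = 0.1; Significant at α = 0.05; Significant at α = 0.01.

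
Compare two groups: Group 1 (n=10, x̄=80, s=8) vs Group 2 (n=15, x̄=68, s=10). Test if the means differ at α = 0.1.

Pooled sp = 9.27. t = 3.171, df = 23. Critical t = ±1.714. Reject H₀.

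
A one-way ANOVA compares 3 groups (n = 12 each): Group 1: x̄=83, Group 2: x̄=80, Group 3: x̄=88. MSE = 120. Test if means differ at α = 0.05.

Grand mean = 83.67. SS_between = 392.0, MS_between = 196.0. F = 1.633, F_crit ≈ 3.285. Fail to reject H₀.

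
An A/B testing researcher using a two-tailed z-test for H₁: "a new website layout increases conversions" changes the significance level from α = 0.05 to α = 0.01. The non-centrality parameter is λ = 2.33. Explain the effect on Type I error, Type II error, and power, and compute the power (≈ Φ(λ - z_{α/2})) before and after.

Decreasing α from 0.05 to 0.01:
• Type I error rate decreases (α is the Type I rate by definition).
• Critical value moves from z_{α/2} = 1.96 to 2.576, so power = Φ(λ - z_{α/2}) goes from Φ(2.33 - 1.96) = 0.644 to Φ(2.33 - 2.576) = 0.403.
• Type II error rate β = 1 - power therefore increases (0.356 → 0.597).
Appropriate when false positives are costly — here, rolling out a layout that doesn't actually help — wasted engineering effort.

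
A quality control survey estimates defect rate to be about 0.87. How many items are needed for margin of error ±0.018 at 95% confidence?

n = z²p(1-p)/E² = 1.96²×0.87×0.13/0.018² = 1341.003 → n = 1342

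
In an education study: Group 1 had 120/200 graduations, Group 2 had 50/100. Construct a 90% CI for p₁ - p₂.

p̂₁ = 0.6, p̂₂ = 0.5. Difference = 0.1. CI = (-0.0, 0.2)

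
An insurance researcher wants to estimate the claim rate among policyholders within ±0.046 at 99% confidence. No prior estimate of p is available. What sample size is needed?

Conservative approach: use p = 0.5 (maximizes p(1-p) = 0.25). n = z²(0.25)/E² = 2.576²×0.25/0.046² = 784.0 → n = 784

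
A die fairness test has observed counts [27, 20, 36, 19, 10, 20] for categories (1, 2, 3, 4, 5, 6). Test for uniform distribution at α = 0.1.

Expected = 22 each. χ² = Σ(O-E)²/E = 17.364. df = 5, critical value = 9.236. Reject H₀.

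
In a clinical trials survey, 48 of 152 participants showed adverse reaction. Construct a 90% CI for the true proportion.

p̂ = 0.316. CI = p̂ ± z*√(p̂(1-p̂)/n) = (0.254, 0.378)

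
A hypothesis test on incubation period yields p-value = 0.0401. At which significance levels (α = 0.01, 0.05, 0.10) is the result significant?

p = 0.0401. Significant at: α = 0.05, 0.1.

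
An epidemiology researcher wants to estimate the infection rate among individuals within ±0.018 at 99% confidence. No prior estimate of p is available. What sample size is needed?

Conservative approach: use p = 0.5 (maximizes p(1-p) = 0.25). n = z²(0.25)/E² = 2.576²×0.25/0.018² = 5120.2 → n = 5121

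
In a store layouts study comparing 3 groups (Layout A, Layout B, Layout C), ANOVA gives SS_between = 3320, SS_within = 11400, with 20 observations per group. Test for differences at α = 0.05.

df_between = 2, df_within = 57. F = MS_between/MS_within = 1660.0/200.0 = 8.3. F_crit ≈ 3.159. Reject H₀. At least one mean differs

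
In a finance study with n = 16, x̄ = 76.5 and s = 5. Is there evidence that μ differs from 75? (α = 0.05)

t = (x̄ - μ₀)/(s/√n) = (76.5 - 75)/(5/√16) = 1.2. df = 15, critical t = ±2.131. Fail to reject H₀.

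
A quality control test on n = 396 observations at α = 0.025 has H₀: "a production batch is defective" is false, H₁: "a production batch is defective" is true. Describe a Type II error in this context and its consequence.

Type II error: failing to reject H₀ when it is false — concluding that a production batch is defective is not supported when in fact it is. Consequence: shipping a defective batch — faulty products reach customers.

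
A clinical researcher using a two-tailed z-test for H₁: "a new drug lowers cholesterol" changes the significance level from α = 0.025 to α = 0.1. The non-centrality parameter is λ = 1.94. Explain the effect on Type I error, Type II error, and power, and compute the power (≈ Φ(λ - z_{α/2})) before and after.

Increasing α from 0.025 to 0.1:
• Type I error rate increases (α is the Type I rate by definition).
• Critical value moves from z_{α/2} = 2.241 to 1.645, so power = Φ(λ - z_{α/2}) goes from Φ(1.94 - 2.241) = 0.382 to Φ(1.94 - 1.645) = 0.616.
• Type II error rate β = 1 - power therefore decreases (0.618 → 0.384).
Appropriate when false negatives are costly — here, shelving an effective drug — patients miss out on a treatment that would have helped.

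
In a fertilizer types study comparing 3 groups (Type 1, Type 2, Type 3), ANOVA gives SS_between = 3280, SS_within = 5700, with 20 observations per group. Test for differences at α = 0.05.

df_between = 2, df_within = 57. F = MS_between/MS_within = 1640.0/100.0 = 16.4. F_crit ≈ 3.159. Reject H₀. At least one mean differs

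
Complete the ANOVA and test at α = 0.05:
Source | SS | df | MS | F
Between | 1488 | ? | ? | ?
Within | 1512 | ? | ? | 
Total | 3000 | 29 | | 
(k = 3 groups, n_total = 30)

df_between = 2, df_within = 27. MS_between = 744.0, MS_within = 56.0. F = 13.286, F_crit ≈ 3.354. Reject H₀.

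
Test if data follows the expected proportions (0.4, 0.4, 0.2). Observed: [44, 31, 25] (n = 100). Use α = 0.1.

Expected: [40.0, 40.0, 20.0]. χ² = 3.675. df = 2, critical = 4.605. Fail to reject H₀.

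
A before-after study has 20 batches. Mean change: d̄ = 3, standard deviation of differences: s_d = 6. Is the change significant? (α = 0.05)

t = d̄/(s_d/√n) = 3/(6/√20) = 2.236. df = 19, critical t = ±2.093. Reject H₀.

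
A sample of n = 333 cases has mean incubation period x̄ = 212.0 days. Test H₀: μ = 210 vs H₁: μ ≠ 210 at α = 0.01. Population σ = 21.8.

z = (x̄ - μ₀)/(σ/√n) = (212.0 - 210)/(21.8/√333) = 1.674. Critical value: ±2.576. Since |1.674| ≤ 2.576, Fail to reject H₀.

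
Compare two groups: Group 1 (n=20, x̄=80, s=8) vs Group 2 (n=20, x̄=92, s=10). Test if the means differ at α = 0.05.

Pooled sp = 9.06. t = -4.191, df = 38. Critical t = ±2.024. Reject H₀.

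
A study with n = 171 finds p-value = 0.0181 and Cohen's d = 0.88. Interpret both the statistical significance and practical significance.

Statistically significant (p = 0.0181 < 0.05). Cohen's d = 0.88 indicates a large effect size. Both statistical and practical significance should be considered.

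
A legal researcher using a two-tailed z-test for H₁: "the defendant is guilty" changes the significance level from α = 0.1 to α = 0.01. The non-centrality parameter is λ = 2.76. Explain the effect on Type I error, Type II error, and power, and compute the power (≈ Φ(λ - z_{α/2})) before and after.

Decreasing α from 0.1 to 0.01:
• Type I error rate decreases (α is the Type I rate by definition).
• Critical value moves from z_{α/2} = 1.645 to 2.576, so power = Φ(λ - z_{α/2}) goes from Φ(2.76 - 1.645) = 0.868 to Φ(2.76 - 2.576) = 0.573.
• Type II error rate β = 1 - power therefore increases (0.132 → 0.427).
Appropriate when false positives are costly — here, convicting an innocent person.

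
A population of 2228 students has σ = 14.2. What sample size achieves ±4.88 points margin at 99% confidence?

Without FPC: n₀ = (2.576×14.2/4.88)² = 56.186. With FPC: n = n₀N/(n₀+N-1) = 54.8 → n = 55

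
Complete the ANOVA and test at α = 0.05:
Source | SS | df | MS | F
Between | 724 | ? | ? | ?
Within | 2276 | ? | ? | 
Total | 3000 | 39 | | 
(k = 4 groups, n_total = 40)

df_between = 3, df_within = 36. MS_between = 241.33, MS_within = 63.22. F = 3.817, F_crit ≈ 2.866. Reject H₀.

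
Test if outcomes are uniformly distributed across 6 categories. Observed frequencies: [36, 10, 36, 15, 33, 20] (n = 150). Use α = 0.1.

Expected = 25 each. χ² = Σ(O-E)²/E = 26.24. df = 5, critical value = 9.236. Reject H₀.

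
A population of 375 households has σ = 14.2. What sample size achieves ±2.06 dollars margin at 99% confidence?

Without FPC: n₀ = (2.576×14.2/2.06)² = 315.307. With FPC: n = n₀N/(n₀+N-1) = 171.5 → n = 172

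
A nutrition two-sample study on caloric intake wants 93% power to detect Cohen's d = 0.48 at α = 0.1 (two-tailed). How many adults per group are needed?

z_{α/2} = 1.645, z_β = Φ⁻¹(0.93) = 1.476. For small effect (d = 0.48): n per group = 2(z_{α/2} + z_β)²/d² = 2(1.645 + 1.476)²/0.48² = 84.6 → 85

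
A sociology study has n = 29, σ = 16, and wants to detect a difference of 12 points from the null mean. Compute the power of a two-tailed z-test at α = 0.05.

SE = σ/√n = 16/√29 = 2.971. Non-centrality λ = d/SE = 12/2.971 = 4.039. Power ≈ Φ(λ - z_{α/2}) = Φ(4.039 - 1.96) = Φ(2.079) = 0.981.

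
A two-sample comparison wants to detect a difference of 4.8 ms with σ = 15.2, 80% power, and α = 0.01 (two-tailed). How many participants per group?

n per group = 2(z_α/2 + z_β)²σ²/d² = 2×(2.576 + 0.84)²×15.2²/4.8² = 234.03 → n = 235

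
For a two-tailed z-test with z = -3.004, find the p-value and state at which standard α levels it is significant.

p = 2·P(Z > |-3.004|) = 2·(1 - Φ(3.004)) ≈ 0.0027. Significant at α = 0.1; Significant at α = 0.05; Significant at α = 0.01.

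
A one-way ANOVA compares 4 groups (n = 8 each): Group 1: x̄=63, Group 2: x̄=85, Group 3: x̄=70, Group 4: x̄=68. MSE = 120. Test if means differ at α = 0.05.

Grand mean = 71.5. SS_between = 2152.0, MS_between = 717.33. F = 5.978, F_crit ≈ 2.947. Reject H₀.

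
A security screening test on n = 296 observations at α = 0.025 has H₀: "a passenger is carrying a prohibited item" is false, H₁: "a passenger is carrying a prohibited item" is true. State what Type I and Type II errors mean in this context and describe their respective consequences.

Type I (false positive): concluding that a passenger is carrying a prohibited item when it is not — detaining an innocent passenger — delay and inconvenience. Type II (false negative): failing to conclude that a passenger is carrying a prohibited item when it is — letting a prohibited item through — security breach. Which is costlier depends on domain priorities and is a judgement call rather than a statistical fact.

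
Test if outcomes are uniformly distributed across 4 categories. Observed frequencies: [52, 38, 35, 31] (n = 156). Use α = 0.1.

Expected = 39 each. χ² = Σ(O-E)²/E = 6.41. df = 3, critical value = 6.251. Reject H₀.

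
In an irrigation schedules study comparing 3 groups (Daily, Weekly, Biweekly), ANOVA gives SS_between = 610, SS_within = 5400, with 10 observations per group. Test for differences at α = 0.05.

df_between = 2, df_within = 27. F = MS_between/MS_within = 305.0/200.0 = 1.525. F_crit ≈ 3.354. Fail to reject H₀.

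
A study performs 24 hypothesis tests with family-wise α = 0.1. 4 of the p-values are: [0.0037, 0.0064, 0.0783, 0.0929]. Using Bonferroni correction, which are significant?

Bonferroni α = 0.1/24 = 0.00417. Significant p-values: [0.0037]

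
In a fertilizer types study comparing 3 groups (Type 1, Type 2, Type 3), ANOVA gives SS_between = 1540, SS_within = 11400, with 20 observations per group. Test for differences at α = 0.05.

df_between = 2, df_within = 57. F = MS_between/MS_within = 770.0/200.0 = 3.85. F_crit ≈ 3.159. Reject H₀. At least one mean differs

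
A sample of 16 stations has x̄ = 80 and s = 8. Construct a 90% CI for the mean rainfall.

CI = x̄ ± t*(s/√n) = 80 ± 1.753(8/√16) = (76.49, 83.51)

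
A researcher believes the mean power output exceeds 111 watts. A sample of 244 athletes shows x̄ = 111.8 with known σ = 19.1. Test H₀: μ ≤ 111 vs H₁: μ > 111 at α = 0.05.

z = 0.654. Critical value: 1.645. Fail to reject H₀.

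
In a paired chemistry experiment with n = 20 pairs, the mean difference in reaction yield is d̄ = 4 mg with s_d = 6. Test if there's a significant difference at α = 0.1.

t = d̄/(s_d/√n) = 4/(6/√20) = 2.981. df = 19, critical t = ±1.729. Reject H₀.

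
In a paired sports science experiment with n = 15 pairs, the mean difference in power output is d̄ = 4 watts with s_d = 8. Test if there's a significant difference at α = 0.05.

t = d̄/(s_d/√n) = 4/(8/√15) = 1.936. df = 14, critical t = ±2.145. Fail to reject H₀.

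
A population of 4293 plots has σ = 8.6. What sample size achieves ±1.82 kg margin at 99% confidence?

Without FPC: n₀ = (2.576×8.6/1.82)² = 148.165. With FPC: n = n₀N/(n₀+N-1) = 143.3 → n = 144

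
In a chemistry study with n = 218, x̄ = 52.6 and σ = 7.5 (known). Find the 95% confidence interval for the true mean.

CI = x̄ ± z*(σ/√n) = 52.6 ± 1.96(7.5/√218) = 52.6 ± 1.0 = (51.6, 53.6)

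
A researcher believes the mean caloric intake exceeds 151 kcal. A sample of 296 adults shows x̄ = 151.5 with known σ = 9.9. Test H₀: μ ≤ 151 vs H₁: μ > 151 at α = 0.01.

z = 0.869. Critical value: 2.33. Fail to reject H₀.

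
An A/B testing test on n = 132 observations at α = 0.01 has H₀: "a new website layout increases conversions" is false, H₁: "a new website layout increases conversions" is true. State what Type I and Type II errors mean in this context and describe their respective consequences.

Type I (false positive): concluding that a new website layout increases conversions when it is not — rolling out a layout that doesn't actually help — wasted engineering effort. Type II (false negative): failing to conclude that a new website layout increases conversions when it is — discarding a layout that would have improved conversions — lost revenue. Which is costlier depends on domain priorities and is a judgement call rather than a statistical fact.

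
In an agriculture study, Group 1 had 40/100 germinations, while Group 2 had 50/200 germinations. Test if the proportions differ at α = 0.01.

p̂₁ = 0.4, p̂₂ = 0.25, pooled p̂ = 0.3. z = 2.673. Critical: ±2.576. Reject H₀.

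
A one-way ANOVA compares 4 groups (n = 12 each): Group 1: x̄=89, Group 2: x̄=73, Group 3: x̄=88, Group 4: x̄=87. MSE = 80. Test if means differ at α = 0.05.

Grand mean = 84.25. SS_between = 2049.0, MS_between = 683.0. F = 8.537, F_crit ≈ 2.816. Reject H₀.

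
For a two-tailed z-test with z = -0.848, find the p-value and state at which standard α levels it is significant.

p = 2·P(Z > |-0.848|) = 2·(1 - Φ(0.848)) ≈ 0.3964. Not significant at any standard level.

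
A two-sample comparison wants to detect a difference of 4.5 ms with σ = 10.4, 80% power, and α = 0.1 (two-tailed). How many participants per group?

n per group = 2(z_α/2 + z_β)²σ²/d² = 2×(1.645 + 0.84)²×10.4²/4.5² = 66.0 → n = 66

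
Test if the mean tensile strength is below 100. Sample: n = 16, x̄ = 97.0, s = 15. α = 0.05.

t = (97.0 - 100)/(15/√16) = -0.8, df = 15. Critical t = -1.753. Fail to reject H₀.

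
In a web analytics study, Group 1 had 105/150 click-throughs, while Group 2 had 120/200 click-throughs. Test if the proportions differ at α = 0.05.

p̂₁ = 0.7, p̂₂ = 0.6, pooled p̂ = 0.643. z = 1.932. Critical: ±1.96. Fail to reject H₀.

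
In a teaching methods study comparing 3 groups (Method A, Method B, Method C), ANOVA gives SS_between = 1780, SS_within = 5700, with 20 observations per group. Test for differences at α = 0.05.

df_between = 2, df_within = 57. F = MS_between/MS_within = 890.0/100.0 = 8.9. F_crit ≈ 3.159. Reject H₀. At least one mean differs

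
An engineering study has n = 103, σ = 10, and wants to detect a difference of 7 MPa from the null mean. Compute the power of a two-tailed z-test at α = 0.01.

SE = σ/√n = 10/√103 = 0.985. Non-centrality λ = d/SE = 7/0.985 = 7.104. Power ≈ Φ(λ - z_{α/2}) = Φ(7.104 - 2.576) = Φ(4.528) = 1.0.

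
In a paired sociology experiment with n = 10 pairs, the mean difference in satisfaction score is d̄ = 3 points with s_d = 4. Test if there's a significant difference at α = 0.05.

t = d̄/(s_d/√n) = 3/(4/√10) = 2.372. df = 9, critical t = ±2.262. Reject H₀.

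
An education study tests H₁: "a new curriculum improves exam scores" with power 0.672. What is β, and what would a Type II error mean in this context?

β = 1 - power = 1 - 0.672 = 0.328. A Type II error is failing to reject H₀ when H₀ is false (false negative) — here, failing to conclude that a new curriculum improves exam scores when in fact it is true. Consequence: keeping the old curriculum when the new one would have helped students.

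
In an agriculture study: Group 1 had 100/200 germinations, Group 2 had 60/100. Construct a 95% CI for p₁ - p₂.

p̂₁ = 0.5, p̂₂ = 0.6. Difference = -0.1. CI = (-0.218, 0.018)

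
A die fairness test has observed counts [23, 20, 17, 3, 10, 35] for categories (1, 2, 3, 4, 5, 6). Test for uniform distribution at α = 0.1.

Expected = 18 each. χ² = Σ(O-E)²/E = 33.778. df = 5, critical value = 9.236. Reject H₀.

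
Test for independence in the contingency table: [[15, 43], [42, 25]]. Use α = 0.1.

χ² = 16.994. df = 1, critical = 2.706. Reject H₀. Variables are dependent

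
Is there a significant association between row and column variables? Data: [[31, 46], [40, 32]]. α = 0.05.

χ² = 3.49. df = 1, critical = 3.841. Fail to reject H₀. No evidence of dependence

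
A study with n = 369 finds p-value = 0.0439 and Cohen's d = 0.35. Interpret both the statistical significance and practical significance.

Statistically significant (p = 0.0439 < 0.05). Cohen's d = 0.35 indicates a small effect size. Both statistical and practical significance should be considered.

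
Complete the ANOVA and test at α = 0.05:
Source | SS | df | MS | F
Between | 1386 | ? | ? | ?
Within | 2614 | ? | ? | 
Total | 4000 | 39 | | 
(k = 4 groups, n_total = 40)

df_between = 3, df_within = 36. MS_between = 462.0, MS_within = 72.61. F = 6.363, F_crit ≈ 2.866. Reject H₀.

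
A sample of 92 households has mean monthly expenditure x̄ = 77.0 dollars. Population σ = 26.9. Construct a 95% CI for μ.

CI = x̄ ± z*(σ/√n) = 77.0 ± 1.96(26.9/√92) = 77.0 ± 5.5 = (71.5, 82.5)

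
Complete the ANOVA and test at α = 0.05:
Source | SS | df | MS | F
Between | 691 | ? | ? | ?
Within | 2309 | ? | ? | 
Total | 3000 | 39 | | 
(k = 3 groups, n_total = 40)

df_between = 2, df_within = 37. MS_between = 345.5, MS_within = 62.41. F = 5.536, F_crit ≈ 3.252. Reject H₀.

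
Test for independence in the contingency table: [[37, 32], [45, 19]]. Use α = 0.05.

χ² = 3.912. df = 1, critical = 3.841. Reject H₀. Variables are dependent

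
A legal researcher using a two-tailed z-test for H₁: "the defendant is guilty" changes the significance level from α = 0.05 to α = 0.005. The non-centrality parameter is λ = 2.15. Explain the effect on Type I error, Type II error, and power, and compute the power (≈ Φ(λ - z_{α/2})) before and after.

Decreasing α from 0.05 to 0.005:
• Type I error rate decreases (α is the Type I rate by definition).
• Critical value moves from z_{α/2} = 1.96 to 2.807, so power = Φ(λ - z_{α/2}) goes from Φ(2.15 - 1.96) = 0.575 to Φ(2.15 - 2.807) = 0.256.
• Type II error rate β = 1 - power therefore increases (0.425 → 0.744).
Appropriate when false positives are costly — here, convicting an innocent person.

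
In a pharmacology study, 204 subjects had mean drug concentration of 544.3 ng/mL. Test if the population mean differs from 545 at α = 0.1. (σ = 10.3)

z = (x̄ - μ₀)/(σ/√n) = (544.3 - 545)/(10.3/√204) = -0.971. Critical value: ±1.645. Since |-0.971| ≤ 1.645, Fail to reject H₀.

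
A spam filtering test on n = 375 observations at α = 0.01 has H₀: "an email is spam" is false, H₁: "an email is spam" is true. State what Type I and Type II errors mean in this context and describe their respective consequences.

Type I (false positive): concluding that an email is spam when it is not — a legitimate email is sent to the spam folder and the user misses it. Type II (false negative): failing to conclude that an email is spam when it is — a spam email lands in the inbox. Which is costlier depends on domain priorities and is a judgement call rather than a statistical fact.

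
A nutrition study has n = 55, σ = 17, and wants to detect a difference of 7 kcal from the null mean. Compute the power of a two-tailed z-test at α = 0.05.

SE = σ/√n = 17/√55 = 2.292. Non-centrality λ = d/SE = 7/2.292 = 3.054. Power ≈ Φ(λ - z_{α/2}) = Φ(3.054 - 1.96) = Φ(1.094) = 0.863.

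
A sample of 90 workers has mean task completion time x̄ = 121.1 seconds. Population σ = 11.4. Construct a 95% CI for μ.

CI = x̄ ± z*(σ/√n) = 121.1 ± 1.96(11.4/√90) = 121.1 ± 2.36 = (118.74, 123.46)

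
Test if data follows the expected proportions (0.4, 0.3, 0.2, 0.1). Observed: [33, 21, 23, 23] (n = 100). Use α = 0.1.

Expected: [40.0, 30.0, 20.0, 10.0]. χ² = 21.275. df = 3, critical = 6.251. Reject H₀.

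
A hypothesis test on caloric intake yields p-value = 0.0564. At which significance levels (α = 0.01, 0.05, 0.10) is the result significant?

p = 0.0564. Significant at: α = 0.1.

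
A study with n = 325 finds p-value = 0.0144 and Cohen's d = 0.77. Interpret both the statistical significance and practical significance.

Statistically significant (p = 0.0144 < 0.05). Cohen's d = 0.77 indicates a medium effect size. Both statistical and practical significance should be considered.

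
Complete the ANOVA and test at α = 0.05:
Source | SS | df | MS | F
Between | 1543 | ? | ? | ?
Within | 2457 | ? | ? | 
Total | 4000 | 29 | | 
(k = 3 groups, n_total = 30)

df_between = 2, df_within = 27. MS_between = 771.5, MS_within = 91.0. F = 8.478, F_crit ≈ 3.354. Reject H₀.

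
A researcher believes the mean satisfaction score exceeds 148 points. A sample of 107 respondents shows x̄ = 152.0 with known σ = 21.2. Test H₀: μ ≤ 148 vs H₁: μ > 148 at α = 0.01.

z = 1.952. Critical value: 2.33. Fail to reject H₀.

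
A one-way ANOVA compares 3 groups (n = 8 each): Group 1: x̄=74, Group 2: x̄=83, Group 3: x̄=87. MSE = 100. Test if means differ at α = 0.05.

Grand mean = 81.33. SS_between = 709.33, MS_between = 354.67. F = 3.547, F_crit ≈ 3.467. Reject H₀.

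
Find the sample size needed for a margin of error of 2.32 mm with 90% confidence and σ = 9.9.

n = (z*σ/E)² = (1.645×9.9/2.32)² = 49.3 → n = 50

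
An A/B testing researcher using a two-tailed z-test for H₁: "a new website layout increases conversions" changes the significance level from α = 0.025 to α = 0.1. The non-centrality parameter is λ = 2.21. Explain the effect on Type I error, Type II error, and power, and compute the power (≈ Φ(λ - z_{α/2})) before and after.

Increasing α from 0.025 to 0.1:
• Type I error rate increases (α is the Type I rate by definition).
• Critical value moves from z_{α/2} = 2.241 to 1.645, so power = Φ(λ - z_{α/2}) goes from Φ(2.21 - 2.241) = 0.488 to Φ(2.21 - 1.645) = 0.714.
• Type II error rate β = 1 - power therefore decreases (0.512 → 0.286).
Appropriate when false negatives are costly — here, discarding a layout that would have improved conversions — lost revenue.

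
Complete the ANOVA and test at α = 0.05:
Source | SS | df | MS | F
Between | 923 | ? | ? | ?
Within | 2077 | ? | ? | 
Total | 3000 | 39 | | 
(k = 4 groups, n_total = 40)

df_between = 3, df_within = 36. MS_between = 307.67, MS_within = 57.69. F = 5.333, F_crit ≈ 2.866. Reject H₀.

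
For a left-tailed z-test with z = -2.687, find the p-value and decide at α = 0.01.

p = P(Z < -2.687) = Φ(-2.687) ≈ 0.0036. Since p < 0.01, reject H₀ (significant) at α = 0.01.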